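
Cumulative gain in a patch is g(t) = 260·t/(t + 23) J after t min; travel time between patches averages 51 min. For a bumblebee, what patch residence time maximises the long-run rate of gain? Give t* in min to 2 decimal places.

34.25 min

By the marginal value theorem, leave when the instantaneous gain rate g'(t) equals the habitat-wide average g(t)/(T + t).
g'(t) = 260·23/(t + 23)². Setting 260·23/(t+23)² = 260t/[(t+23)(51+t)] gives 23(51+t) = t(t+23), so t² = 23×51 = 1173.
t* = √1173 = 34.25 min.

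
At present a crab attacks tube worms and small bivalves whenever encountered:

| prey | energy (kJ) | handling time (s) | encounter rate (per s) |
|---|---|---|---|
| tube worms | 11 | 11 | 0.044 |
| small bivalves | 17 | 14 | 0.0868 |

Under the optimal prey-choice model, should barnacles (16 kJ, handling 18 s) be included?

Yes

Current rate: (0.044×11 + 0.0868×17)/(1 + 0.044×11 + 0.0868×14) = 0.726 kJ/s.
barnacles: E/h = 16/18 = 0.8889 kJ/s.
Since 0.8889 > R, including barnacles increases the long-run rate.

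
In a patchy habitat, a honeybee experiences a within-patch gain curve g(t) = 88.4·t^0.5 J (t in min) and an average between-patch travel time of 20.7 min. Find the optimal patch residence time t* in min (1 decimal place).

By the marginal value theorem, leave when the instantaneous gain rate g'(t) equals the habitat-wide average g(t)/(T + t).
g'(t) = 0.5·88.4·t^-0.5. Setting 0.5·88.4·t^-0.5 = 88.4·t^0.5/(20.7+t) gives 0.5(20.7+t) = t, so 0.50·t = 0.5×20.7.
t* = 0.5×20.7/0.50 = 20.7 min.

20.7 min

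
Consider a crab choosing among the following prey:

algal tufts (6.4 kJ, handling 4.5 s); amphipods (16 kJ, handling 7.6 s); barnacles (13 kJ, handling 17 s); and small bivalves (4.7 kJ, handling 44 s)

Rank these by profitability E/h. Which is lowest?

In descending order of E/h:
amphipods: 16/7.6 = 2.11 kJ/s
algal tufts: 6.4/4.5 = 1.42 kJ/s
barnacles: 13/17 = 0.765 kJ/s
small bivalves: 4.7/44 = 0.107 kJ/s

small bivalves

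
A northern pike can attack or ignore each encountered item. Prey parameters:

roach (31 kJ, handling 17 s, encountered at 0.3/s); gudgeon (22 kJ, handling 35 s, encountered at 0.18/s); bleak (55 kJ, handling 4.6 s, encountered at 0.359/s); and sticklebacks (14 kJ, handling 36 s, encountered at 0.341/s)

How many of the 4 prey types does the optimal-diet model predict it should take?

E/h in descending order: bleak 12, roach 1.82, gudgeon 0.629, sticklebacks 0.389 kJ/s. The optimal diet is the largest prefix of this list for which every included type satisfies E_i/h_i > R on the types above it.
Rate on top 1: 7.447. roach: 1.82 < 7.447 → exclude; stop.
Optimal diet: bleak — 1 of 4 types.

1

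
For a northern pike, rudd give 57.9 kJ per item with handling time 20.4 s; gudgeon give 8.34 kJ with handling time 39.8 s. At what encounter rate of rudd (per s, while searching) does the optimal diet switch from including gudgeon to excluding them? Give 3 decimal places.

0.004 per s

Drop gudgeon once their profitability E₂/h₂ falls below the rate achievable on rudd alone: E₂/h₂ = λE₁/(1 + λh₁).
Solve for λ: λE₁h₂ = E₂(1 + λh₁) → λ(E₁h₂ − E₂h₁) = E₂ → λ = E₂/(E₁h₂ − E₂h₁).
λ = 8.34/(57.9×39.8 − 8.34×20.4) = 8.34/2134 = 0.003908 per s.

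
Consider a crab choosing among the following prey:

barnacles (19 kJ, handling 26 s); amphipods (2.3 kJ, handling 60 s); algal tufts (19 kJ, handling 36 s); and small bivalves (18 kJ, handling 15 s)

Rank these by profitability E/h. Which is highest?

Profitability E/h (kJ/s): barnacles = 19/26 = 0.731, amphipods = 2.3/60 = 0.0383, algal tufts = 19/36 = 0.528, small bivalves = 18/15 = 1.2.
Ranked: small bivalves > barnacles > algal tufts > amphipods.

small bivalves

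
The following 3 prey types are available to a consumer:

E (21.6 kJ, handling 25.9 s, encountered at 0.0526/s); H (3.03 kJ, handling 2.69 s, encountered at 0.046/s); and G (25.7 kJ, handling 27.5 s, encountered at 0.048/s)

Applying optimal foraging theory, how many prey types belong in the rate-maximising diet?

Profitabilities (E/h, kJ/s): H 1.13, G 0.935, E 0.834. Add prey in this order while the next type's profitability exceeds the intake rate on those already taken.
Rate on top 1: 0.124. G: 0.935 > 0.124 → include.
Rate on top 2: 0.5618. E: 0.834 > 0.5618 → include.
Optimal diet: H, G, E — 3 of 3 types.

3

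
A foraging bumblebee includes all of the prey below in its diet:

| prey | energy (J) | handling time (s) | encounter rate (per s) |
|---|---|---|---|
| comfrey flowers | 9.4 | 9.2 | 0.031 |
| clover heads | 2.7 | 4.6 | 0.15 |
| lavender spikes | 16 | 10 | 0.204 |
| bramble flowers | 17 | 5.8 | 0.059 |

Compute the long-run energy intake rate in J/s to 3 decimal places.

R = (0.031×9.4 + 0.15×2.7 + 0.204×16 + 0.059×17) / (1 + 0.031×9.2 + 0.15×4.6 + 0.204×10 + 0.059×5.8) = 4.963/4.357 = 1.139 J/s.

1.139 J/s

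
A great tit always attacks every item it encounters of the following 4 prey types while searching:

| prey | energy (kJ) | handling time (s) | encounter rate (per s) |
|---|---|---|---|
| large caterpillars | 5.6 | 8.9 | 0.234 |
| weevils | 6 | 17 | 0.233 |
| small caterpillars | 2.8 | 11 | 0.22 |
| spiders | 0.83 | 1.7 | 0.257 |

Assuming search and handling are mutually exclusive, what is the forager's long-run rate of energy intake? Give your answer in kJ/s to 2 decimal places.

0.36 kJ/s

Energy encountered per unit search time: 0.234×5.6 + 0.233×6 + 0.22×2.8 + 0.257×0.83 = 3.538 kJ/s.
Handling time per unit search time: 0.234×8.9 + 0.233×17 + 0.22×11 + 0.257×1.7 = 8.901.
Rate = 3.538/(1 + 8.901) = 0.3573 kJ/s.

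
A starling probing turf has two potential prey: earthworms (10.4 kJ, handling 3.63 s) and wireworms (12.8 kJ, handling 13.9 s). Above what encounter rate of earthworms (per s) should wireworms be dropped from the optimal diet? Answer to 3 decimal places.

0.130 per s

The zero-one rule: include wireworms iff E₂/h₂ > λE₁/(1+λh₁). Equality gives the switch point.
λE₁h₂ = E₂ + λE₂h₁ ⇒ λ = E₂/(E₁h₂ − E₂h₁) = 12.8/(144.6 − 46.46) = 0.1305 per s.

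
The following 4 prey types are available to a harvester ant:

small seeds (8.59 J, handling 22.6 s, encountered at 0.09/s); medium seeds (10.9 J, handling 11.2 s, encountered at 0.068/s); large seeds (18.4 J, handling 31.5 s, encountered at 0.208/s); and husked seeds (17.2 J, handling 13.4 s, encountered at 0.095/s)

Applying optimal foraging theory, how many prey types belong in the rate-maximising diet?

2

Rank by E/h (J/s): husked seeds 1.28, medium seeds 0.973, large seeds 0.584, small seeds 0.38. Include each in turn until the next type's E/h falls below the running intake rate.
Rate on top 1: 0.7189. medium seeds: 0.973 > 0.7189 → include.
Rate on top 2: 0.7827. large seeds: 0.584 < 0.7827 → exclude; stop.
Optimal diet: husked seeds, medium seeds — 2 of 4 types.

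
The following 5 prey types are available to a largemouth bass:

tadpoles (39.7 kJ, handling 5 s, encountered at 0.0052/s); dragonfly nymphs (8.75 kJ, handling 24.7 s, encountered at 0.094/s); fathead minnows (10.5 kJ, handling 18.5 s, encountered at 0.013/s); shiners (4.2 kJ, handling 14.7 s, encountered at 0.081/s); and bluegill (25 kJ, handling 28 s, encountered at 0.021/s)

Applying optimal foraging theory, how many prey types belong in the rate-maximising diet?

Rank by E/h (kJ/s): tadpoles 7.94, bluegill 0.893, fathead minnows 0.568, dragonfly nymphs 0.354, shiners 0.286. Include each in turn until the next type's E/h falls below the running intake rate.
Rate on top 1: 0.2012. bluegill: 0.893 > 0.2012 → include.
Rate on top 2: 0.4532. fathead minnows: 0.568 > 0.4532 → include.
Rate on top 3: 0.468. dragonfly nymphs: 0.354 < 0.468 → exclude; stop.
Optimal diet: tadpoles, bluegill, fathead minnows — 3 of 5 types.

3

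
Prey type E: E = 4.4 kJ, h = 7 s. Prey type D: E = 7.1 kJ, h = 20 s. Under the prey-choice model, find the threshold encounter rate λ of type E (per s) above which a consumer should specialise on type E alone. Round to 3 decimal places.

Drop type D once their profitability E₂/h₂ falls below the rate achievable on type E alone: E₂/h₂ = λE₁/(1 + λh₁).
Solve for λ: λE₁h₂ = E₂(1 + λh₁) → λ(E₁h₂ − E₂h₁) = E₂ → λ = E₂/(E₁h₂ − E₂h₁).
λ = 7.1/(4.4×20 − 7.1×7) = 7.1/38.3 = 0.1854 per s.

0.185 per s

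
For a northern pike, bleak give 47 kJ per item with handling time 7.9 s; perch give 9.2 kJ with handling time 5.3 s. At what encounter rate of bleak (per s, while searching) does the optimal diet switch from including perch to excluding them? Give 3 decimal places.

0.052 per s

The zero-one rule: include perch iff E₂/h₂ > λE₁/(1+λh₁). Equality gives the switch point.
λE₁h₂ = E₂ + λE₂h₁ ⇒ λ = E₂/(E₁h₂ − E₂h₁) = 9.2/(249.1 − 72.68) = 0.05215 per s.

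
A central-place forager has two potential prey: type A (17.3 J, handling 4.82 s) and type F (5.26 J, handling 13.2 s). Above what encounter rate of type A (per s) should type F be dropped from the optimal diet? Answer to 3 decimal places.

Drop type F once their profitability E₂/h₂ falls below the rate achievable on type A alone: E₂/h₂ = λE₁/(1 + λh₁).
Solve for λ: λE₁h₂ = E₂(1 + λh₁) → λ(E₁h₂ − E₂h₁) = E₂ → λ = E₂/(E₁h₂ − E₂h₁).
λ = 5.26/(17.3×13.2 − 5.26×4.82) = 5.26/203 = 0.02591 per s.

0.026 per s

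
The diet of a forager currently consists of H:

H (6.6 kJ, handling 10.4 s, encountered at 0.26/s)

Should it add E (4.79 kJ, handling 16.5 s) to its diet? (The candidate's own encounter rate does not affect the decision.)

Current rate: (0.26×6.6)/(1 + 0.26×10.4) = 0.4633 kJ/s.
Profitability of E: 4.79/16.5 = 0.2903 kJ/s.
0.2903 < 0.4633, so adding E would lower the average — exclude it.

No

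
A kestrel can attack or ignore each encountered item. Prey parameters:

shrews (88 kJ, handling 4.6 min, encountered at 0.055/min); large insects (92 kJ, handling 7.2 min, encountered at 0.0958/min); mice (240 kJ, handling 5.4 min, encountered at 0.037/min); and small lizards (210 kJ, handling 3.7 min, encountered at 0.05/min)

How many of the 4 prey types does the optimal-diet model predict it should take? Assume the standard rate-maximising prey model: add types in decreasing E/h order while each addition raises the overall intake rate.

Profitabilities (E/h, kJ/min): small lizards 56.8, mice 44.4, shrews 19.1, large insects 12.8. Add prey in this order while the next type's profitability exceeds the intake rate on those already taken.
Rate on top 1: 8.861. mice: 44.4 > 8.861 → include.
Rate on top 2: 13.99. shrews: 19.1 > 13.99 → include.
Rate on top 3: 14.79. large insects: 12.8 < 14.79 → exclude; stop.
Optimal diet: small lizards, mice, shrews — 3 of 4 types.

3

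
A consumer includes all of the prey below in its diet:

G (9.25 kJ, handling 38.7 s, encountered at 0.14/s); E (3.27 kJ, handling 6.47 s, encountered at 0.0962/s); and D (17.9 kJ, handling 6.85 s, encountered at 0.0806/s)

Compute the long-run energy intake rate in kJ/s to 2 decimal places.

R = (0.14×9.25 + 0.0962×3.27 + 0.0806×17.9) / (1 + 0.14×38.7 + 0.0962×6.47 + 0.0806×6.85) = 3.052/7.593 = 0.402 kJ/s.

0.40 kJ/s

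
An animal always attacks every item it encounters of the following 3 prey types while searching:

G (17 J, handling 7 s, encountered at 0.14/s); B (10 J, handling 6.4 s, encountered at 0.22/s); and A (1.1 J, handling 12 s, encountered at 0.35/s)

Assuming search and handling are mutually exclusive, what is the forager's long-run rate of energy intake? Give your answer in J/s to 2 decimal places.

0.65 J/s

Energy encountered per unit search time: 0.14×17 + 0.22×10 + 0.35×1.1 = 4.965 J/s.
Handling time per unit search time: 0.14×7 + 0.22×6.4 + 0.35×12 = 6.588.
Rate = 4.965/(1 + 6.588) = 0.6543 J/s.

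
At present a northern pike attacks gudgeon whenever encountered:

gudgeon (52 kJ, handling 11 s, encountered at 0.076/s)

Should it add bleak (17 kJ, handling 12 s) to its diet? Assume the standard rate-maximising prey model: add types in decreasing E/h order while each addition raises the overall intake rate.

Current rate: (0.076×52)/(1 + 0.076×11) = 2.153 kJ/s.
Profitability of bleak: 17/12 = 1.417 kJ/s.
1.417 < 2.153, so adding bleak would lower the average — exclude it.

No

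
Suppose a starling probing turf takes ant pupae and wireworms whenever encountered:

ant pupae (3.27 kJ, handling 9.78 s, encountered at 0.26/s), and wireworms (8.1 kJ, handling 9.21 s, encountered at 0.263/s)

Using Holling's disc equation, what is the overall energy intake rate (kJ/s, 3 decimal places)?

R = (0.26×3.27 + 0.263×8.1) / (1 + 0.26×9.78 + 0.263×9.21) = 2.981/5.965 = 0.4997 kJ/s.

0.500 kJ/s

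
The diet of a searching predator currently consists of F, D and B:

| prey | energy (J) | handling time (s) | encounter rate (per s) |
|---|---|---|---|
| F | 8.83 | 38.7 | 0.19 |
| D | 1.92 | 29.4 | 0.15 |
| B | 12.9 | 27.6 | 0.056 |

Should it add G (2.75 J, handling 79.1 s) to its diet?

On F, D and B alone, R = ΣλE/(1+Σλh) = 2.688/14.31 = 0.1879 J/s.
Profitability of G: 2.75/79.1 = 0.03477 J/s.
0.03477 < 0.1879, so adding G would lower the average — exclude it.

No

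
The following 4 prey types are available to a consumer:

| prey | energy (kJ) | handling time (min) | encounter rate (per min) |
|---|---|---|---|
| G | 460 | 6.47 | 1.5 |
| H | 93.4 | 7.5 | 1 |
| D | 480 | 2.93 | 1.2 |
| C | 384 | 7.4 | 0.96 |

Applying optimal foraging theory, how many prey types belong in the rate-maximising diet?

Profitabilities (E/h, kJ/min): D 164, G 71.1, C 51.9, H 12.5. Add prey in this order while the next type's profitability exceeds the intake rate on those already taken.
Rate on top 1: 127.5. G: 71.1 < 127.5 → exclude; stop.
Optimal diet: D — 1 of 4 types.

1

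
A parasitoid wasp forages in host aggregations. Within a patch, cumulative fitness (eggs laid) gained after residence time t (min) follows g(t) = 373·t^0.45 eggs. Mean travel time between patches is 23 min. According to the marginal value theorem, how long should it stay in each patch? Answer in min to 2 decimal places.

18.82 min

Optimal t* satisfies g'(t*) = g(t*)/(T + t*).
g'(t) = 0.45·373·t^-0.55. Setting 0.45·373·t^-0.55 = 373·t^0.45/(23+t) gives 0.45(23+t) = t, so 0.55·t = 0.45×23.
t* = 0.45×23/0.55 = 18.82 min.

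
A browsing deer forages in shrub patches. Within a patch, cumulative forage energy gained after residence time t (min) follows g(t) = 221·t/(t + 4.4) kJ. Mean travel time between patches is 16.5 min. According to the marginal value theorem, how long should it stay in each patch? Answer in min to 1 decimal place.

8.5 min

Optimal t* satisfies g'(t*) = g(t*)/(T + t*).
g'(t) = 221·4.4/(t + 4.4)². Setting 221·4.4/(t+4.4)² = 221t/[(t+4.4)(16.5+t)] gives 4.4(16.5+t) = t(t+4.4), so t² = 4.4×16.5 = 72.6.
t* = √72.6 = 8.521 min.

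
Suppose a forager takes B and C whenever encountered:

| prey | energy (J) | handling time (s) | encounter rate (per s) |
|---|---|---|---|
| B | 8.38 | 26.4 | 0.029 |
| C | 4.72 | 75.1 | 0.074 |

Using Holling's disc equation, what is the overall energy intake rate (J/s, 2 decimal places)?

0.08 J/s

Energy encountered per unit search time: 0.029×8.38 + 0.074×4.72 = 0.5923 J/s.
Handling time per unit search time: 0.029×26.4 + 0.074×75.1 = 6.323.
Rate = 0.5923/(1 + 6.323) = 0.08088 J/s.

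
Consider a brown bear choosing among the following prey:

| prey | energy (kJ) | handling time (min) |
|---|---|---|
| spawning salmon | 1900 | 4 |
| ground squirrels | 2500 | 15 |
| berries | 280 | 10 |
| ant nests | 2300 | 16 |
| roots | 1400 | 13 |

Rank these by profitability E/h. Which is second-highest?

Profitability E/h (kJ/min): spawning salmon = 1900/4 = 475, ground squirrels = 2500/15 = 167, berries = 280/10 = 28, ant nests = 2300/16 = 144, roots = 1400/13 = 108.
Ranked: spawning salmon > ground squirrels > ant nests > roots > berries.

ground squirrels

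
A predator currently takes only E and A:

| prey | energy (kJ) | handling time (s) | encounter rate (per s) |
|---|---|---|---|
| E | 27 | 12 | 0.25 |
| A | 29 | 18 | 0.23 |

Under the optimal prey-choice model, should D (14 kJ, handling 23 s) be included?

Current rate: (0.25×27 + 0.23×29)/(1 + 0.25×12 + 0.23×18) = 1.649 kJ/s.
D: E/h = 14/23 = 0.6087 kJ/s.
0.6087 < 1.649, so adding D would lower the average — exclude it.

No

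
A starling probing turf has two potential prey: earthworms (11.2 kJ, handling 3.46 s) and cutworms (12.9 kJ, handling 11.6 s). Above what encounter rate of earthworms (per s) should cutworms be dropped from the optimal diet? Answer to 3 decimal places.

0.151 per s

Drop cutworms once their profitability E₂/h₂ falls below the rate achievable on earthworms alone: E₂/h₂ = λE₁/(1 + λh₁).
Solve for λ: λE₁h₂ = E₂(1 + λh₁) → λ(E₁h₂ − E₂h₁) = E₂ → λ = E₂/(E₁h₂ − E₂h₁).
λ = 12.9/(11.2×11.6 − 12.9×3.46) = 12.9/85.29 = 0.1513 per s.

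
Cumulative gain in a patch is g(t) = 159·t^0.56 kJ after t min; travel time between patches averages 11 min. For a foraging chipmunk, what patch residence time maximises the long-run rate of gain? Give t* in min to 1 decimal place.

14.0 min

Optimal t* satisfies g'(t*) = g(t*)/(T + t*).
g'(t) = 0.56·159·t^-0.44. Setting 0.56·159·t^-0.44 = 159·t^0.56/(11+t) gives 0.56(11+t) = t, so 0.44·t = 0.56×11.
t* = 0.56×11/0.44 = 14 min.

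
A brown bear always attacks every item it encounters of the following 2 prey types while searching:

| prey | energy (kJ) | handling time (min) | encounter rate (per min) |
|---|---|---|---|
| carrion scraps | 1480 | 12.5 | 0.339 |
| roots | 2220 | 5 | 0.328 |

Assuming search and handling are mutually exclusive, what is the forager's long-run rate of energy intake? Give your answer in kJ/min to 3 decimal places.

178.827 kJ/min

Energy encountered per unit search time: 0.339×1480 + 0.328×2220 = 1230 kJ/min.
Handling time per unit search time: 0.339×12.5 + 0.328×5 = 5.878.
Rate = 1230/(1 + 5.878) = 178.8 kJ/min.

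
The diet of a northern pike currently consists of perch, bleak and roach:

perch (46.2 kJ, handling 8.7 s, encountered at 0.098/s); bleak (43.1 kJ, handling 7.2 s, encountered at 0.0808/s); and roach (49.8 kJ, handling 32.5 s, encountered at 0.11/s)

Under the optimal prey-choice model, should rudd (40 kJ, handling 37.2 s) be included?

On perch, bleak and roach alone, R = ΣλE/(1+Σλh) = 13.49/6.009 = 2.245 kJ/s.
Profitability of rudd: 40/37.2 = 1.075 kJ/s.
Since 1.075 < R, time spent handling rudd is better spent searching.

No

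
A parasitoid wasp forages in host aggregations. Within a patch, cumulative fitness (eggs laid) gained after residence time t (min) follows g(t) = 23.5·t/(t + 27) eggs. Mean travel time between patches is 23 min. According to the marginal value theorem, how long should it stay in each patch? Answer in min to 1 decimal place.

Maximise g(t)/(T+t): set derivative to zero → g'(t)(T+t) = g(t).
g'(t) = 23.5·27/(t + 27)². Setting 23.5·27/(t+27)² = 23.5t/[(t+27)(23+t)] gives 27(23+t) = t(t+27), so t² = 27×23 = 621.
t* = √621 = 24.92 min.

24.9 min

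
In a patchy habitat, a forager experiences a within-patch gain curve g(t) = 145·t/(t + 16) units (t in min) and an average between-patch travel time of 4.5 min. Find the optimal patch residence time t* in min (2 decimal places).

By the marginal value theorem, leave when the instantaneous gain rate g'(t) equals the habitat-wide average g(t)/(T + t).
g'(t) = 145·16/(t + 16)². Setting 145·16/(t+16)² = 145t/[(t+16)(4.5+t)] gives 16(4.5+t) = t(t+16), so t² = 16×4.5 = 72.
t* = √72 = 8.485 min.

8.49 min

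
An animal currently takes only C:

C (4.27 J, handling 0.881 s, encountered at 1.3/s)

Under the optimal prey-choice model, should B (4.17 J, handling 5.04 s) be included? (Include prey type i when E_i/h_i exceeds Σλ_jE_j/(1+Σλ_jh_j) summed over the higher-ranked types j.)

Current rate: (1.3×4.27)/(1 + 1.3×0.881) = 2.588 J/s.
B: E/h = 4.17/5.04 = 0.8274 J/s.
Since 0.8274 < R, time spent handling B is better spent searching.

No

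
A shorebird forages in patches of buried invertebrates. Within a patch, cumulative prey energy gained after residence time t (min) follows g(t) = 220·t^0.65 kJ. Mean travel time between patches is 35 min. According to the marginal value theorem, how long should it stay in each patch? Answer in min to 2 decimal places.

Optimal t* satisfies g'(t*) = g(t*)/(T + t*).
g'(t) = 0.65·220·t^-0.35. Setting 0.65·220·t^-0.35 = 220·t^0.65/(35+t) gives 0.65(35+t) = t, so 0.35·t = 0.65×35.
t* = 0.65×35/0.35 = 65 min.

65.00 min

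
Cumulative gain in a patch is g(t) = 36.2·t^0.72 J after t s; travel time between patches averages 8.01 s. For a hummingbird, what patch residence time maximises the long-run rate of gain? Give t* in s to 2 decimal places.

Optimal t* satisfies g'(t*) = g(t*)/(T + t*).
g'(t) = 0.72·36.2·t^-0.28. Setting 0.72·36.2·t^-0.28 = 36.2·t^0.72/(8.01+t) gives 0.72(8.01+t) = t, so 0.28·t = 0.72×8.01.
t* = 0.72×8.01/0.28 = 20.6 s.

20.60 s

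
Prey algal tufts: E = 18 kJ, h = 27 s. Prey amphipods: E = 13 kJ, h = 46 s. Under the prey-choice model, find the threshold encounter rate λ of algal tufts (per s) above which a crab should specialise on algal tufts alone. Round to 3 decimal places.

0.027 per s

At the threshold, the rate on algal tufts alone equals the profitability of amphipods: λ·18/(1 + λ·27) = 13/46 = 0.2826.
Rearranging, λ(18 − 0.2826×27) = 0.2826, so λ = 0.2826/10.37 = 0.02725 per s.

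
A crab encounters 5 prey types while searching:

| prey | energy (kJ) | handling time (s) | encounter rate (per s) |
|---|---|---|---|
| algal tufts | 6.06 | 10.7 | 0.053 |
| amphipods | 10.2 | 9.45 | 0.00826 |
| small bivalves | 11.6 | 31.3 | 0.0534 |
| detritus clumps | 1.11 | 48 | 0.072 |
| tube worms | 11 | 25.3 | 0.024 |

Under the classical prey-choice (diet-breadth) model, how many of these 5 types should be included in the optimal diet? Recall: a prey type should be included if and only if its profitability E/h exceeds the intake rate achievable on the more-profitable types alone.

4

Rank by E/h (kJ/s): amphipods 1.08, algal tufts 0.566, tube worms 0.435, small bivalves 0.371, detritus clumps 0.0231. Include each in turn until the next type's E/h falls below the running intake rate.
Rate on top 1: 0.07815. algal tufts: 0.566 > 0.07815 → include.
Rate on top 2: 0.2464. tube worms: 0.435 > 0.2464 → include.
Rate on top 3: 0.2972. small bivalves: 0.371 > 0.2972 → include.
Rate on top 4: 0.3285. detritus clumps: 0.0231 < 0.3285 → exclude; stop.
Optimal diet: amphipods, algal tufts, tube worms, small bivalves — 4 of 5 types.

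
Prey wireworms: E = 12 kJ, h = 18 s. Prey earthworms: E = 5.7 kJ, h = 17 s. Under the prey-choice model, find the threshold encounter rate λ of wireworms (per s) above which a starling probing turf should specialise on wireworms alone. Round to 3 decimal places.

0.056 per s

At the threshold, the rate on wireworms alone equals the profitability of earthworms: λ·12/(1 + λ·18) = 5.7/17 = 0.3353.
Rearranging, λ(12 − 0.3353×18) = 0.3353, so λ = 0.3353/5.965 = 0.05621 per s.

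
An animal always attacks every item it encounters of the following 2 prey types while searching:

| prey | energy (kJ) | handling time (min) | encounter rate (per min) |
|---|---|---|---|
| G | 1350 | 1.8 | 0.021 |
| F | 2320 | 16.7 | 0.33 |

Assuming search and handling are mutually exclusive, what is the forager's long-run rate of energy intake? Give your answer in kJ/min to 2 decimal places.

Energy encountered per unit search time: 0.021×1350 + 0.33×2320 = 794 kJ/min.
Handling time per unit search time: 0.021×1.8 + 0.33×16.7 = 5.549.
Rate = 794/(1 + 5.549) = 121.2 kJ/min.

121.24 kJ/min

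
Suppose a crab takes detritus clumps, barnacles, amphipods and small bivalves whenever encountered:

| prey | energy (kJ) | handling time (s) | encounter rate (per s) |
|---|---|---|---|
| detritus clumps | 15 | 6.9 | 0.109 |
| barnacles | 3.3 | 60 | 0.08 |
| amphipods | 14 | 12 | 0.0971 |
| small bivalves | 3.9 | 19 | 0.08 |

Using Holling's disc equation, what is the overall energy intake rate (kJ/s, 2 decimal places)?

0.39 kJ/s

R = (0.109×15 + 0.08×3.3 + 0.0971×14 + 0.08×3.9) / (1 + 0.109×6.9 + 0.08×60 + 0.0971×12 + 0.08×19) = 3.57/9.237 = 0.3865 kJ/s.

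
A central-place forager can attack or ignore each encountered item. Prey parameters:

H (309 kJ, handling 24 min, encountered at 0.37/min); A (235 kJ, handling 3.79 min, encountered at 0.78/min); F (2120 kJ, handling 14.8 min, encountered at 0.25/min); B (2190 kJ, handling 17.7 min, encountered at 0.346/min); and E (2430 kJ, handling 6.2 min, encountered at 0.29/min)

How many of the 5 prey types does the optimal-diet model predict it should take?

E/h in descending order: E 392, F 143, B 124, A 62, H 12.9 kJ/min. The optimal diet is the largest prefix of this list for which every included type satisfies E_i/h_i > R on the types above it.
Rate on top 1: 251.9. F: 143 < 251.9 → exclude; stop.
Optimal diet: E — 1 of 5 types.

1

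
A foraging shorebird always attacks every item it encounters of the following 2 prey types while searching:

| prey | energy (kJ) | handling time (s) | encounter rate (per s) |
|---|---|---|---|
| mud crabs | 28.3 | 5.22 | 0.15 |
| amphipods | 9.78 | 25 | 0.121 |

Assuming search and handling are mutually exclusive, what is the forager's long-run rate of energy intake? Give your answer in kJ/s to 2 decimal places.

R = (0.15×28.3 + 0.121×9.78) / (1 + 0.15×5.22 + 0.121×25) = 5.428/4.808 = 1.129 kJ/s.

1.13 kJ/s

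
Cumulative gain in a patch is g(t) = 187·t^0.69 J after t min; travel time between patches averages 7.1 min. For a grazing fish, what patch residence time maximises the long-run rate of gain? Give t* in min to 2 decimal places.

15.80 min

By the marginal value theorem, leave when the instantaneous gain rate g'(t) equals the habitat-wide average g(t)/(T + t).
g'(t) = 0.69·187·t^-0.31. Setting 0.69·187·t^-0.31 = 187·t^0.69/(7.1+t) gives 0.69(7.1+t) = t, so 0.31·t = 0.69×7.1.
t* = 0.69×7.1/0.31 = 15.8 min.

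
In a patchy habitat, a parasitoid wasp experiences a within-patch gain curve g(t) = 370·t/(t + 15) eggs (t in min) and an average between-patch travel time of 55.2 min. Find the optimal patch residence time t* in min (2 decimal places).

28.77 min

Maximise g(t)/(T+t): set derivative to zero → g'(t)(T+t) = g(t).
g'(t) = 370·15/(t + 15)². Setting 370·15/(t+15)² = 370t/[(t+15)(55.2+t)] gives 15(55.2+t) = t(t+15), so t² = 15×55.2 = 828.
t* = √828 = 28.77 min.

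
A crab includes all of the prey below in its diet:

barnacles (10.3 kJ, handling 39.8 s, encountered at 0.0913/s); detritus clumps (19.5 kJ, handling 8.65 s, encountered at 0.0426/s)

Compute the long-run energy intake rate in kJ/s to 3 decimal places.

Energy encountered per unit search time: 0.0913×10.3 + 0.0426×19.5 = 1.771 kJ/s.
Handling time per unit search time: 0.0913×39.8 + 0.0426×8.65 = 4.002.
Rate = 1.771/(1 + 4.002) = 0.3541 kJ/s.

0.354 kJ/s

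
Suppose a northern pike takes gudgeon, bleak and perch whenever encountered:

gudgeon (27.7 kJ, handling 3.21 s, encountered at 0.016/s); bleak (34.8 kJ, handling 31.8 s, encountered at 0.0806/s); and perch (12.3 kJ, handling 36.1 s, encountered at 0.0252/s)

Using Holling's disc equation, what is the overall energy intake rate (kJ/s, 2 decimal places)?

R = Σλ_iE_i / (1 + Σλ_ih_i)
Numerator: 0.016×27.7 + 0.0806×34.8 + 0.0252×12.3 = 3.558
Denominator: 1 + 0.016×3.21 + 0.0806×31.8 + 0.0252×36.1 = 4.524
R = 3.558/4.524 = 0.7865 kJ/s

0.79 kJ/s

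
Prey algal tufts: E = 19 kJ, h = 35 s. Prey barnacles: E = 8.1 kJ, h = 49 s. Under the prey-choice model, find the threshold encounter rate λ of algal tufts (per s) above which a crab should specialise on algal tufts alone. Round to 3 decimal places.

0.013 per s

The zero-one rule: include barnacles iff E₂/h₂ > λE₁/(1+λh₁). Equality gives the switch point.
λE₁h₂ = E₂ + λE₂h₁ ⇒ λ = E₂/(E₁h₂ − E₂h₁) = 8.1/(931 − 283.5) = 0.01251 per s.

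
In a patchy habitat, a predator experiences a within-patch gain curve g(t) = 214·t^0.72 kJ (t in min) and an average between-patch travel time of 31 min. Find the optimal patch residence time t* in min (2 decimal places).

By the marginal value theorem, leave when the instantaneous gain rate g'(t) equals the habitat-wide average g(t)/(T + t).
g'(t) = 0.72·214·t^-0.28. Setting 0.72·214·t^-0.28 = 214·t^0.72/(31+t) gives 0.72(31+t) = t, so 0.28·t = 0.72×31.
t* = 0.72×31/0.28 = 79.71 min.

79.71 min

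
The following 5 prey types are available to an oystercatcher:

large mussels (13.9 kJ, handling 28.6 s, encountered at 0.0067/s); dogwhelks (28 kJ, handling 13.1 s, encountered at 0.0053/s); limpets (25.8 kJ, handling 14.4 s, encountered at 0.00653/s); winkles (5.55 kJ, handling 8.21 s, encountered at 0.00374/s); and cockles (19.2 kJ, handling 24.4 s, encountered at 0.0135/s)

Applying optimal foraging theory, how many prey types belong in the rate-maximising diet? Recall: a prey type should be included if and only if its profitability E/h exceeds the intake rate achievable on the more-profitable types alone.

5

E/h in descending order: dogwhelks 2.14, limpets 1.79, cockles 0.787, winkles 0.676, large mussels 0.486 kJ/s. The optimal diet is the largest prefix of this list for which every included type satisfies E_i/h_i > R on the types above it.
Rate on top 1: 0.1388. limpets: 1.79 > 0.1388 → include.
Rate on top 2: 0.2724. cockles: 0.787 > 0.2724 → include.
Rate on top 3: 0.3859. winkles: 0.676 > 0.3859 → include.
Rate on top 4: 0.3917. large mussels: 0.486 > 0.3917 → include.
Optimal diet: dogwhelks, limpets, cockles, winkles, large mussels — 5 of 5 types.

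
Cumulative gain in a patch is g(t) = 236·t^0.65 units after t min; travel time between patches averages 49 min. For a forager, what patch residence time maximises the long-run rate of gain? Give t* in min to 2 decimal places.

Optimal t* satisfies g'(t*) = g(t*)/(T + t*).
g'(t) = 0.65·236·t^-0.35. Setting 0.65·236·t^-0.35 = 236·t^0.65/(49+t) gives 0.65(49+t) = t, so 0.35·t = 0.65×49.
t* = 0.65×49/0.35 = 91 min.

91.00 min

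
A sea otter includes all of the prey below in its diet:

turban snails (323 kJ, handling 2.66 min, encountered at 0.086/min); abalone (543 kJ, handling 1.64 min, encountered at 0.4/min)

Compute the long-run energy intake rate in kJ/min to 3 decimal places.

Energy encountered per unit search time: 0.086×323 + 0.4×543 = 245 kJ/min.
Handling time per unit search time: 0.086×2.66 + 0.4×1.64 = 0.8848.
Rate = 245/(1 + 0.8848) = 130 kJ/min.

129.978 kJ/min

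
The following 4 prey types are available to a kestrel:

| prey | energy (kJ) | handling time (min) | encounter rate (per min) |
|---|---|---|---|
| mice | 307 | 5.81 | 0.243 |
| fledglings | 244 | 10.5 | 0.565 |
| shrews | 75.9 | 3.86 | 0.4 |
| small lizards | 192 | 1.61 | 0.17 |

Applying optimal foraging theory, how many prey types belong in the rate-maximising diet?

Rank by E/h (kJ/min): small lizards 119, mice 52.8, fledglings 23.2, shrews 19.7. Include each in turn until the next type's E/h falls below the running intake rate.
Rate on top 1: 25.63. mice: 52.8 > 25.63 → include.
Rate on top 2: 39.93. fledglings: 23.2 < 39.93 → exclude; stop.
Optimal diet: small lizards, mice — 2 of 4 types.

2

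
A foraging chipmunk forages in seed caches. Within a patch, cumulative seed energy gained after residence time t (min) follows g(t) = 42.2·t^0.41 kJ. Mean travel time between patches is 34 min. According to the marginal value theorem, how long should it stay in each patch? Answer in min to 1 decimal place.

Maximise g(t)/(T+t): set derivative to zero → g'(t)(T+t) = g(t).
g'(t) = 0.41·42.2·t^-0.59. Setting 0.41·42.2·t^-0.59 = 42.2·t^0.41/(34+t) gives 0.41(34+t) = t, so 0.59·t = 0.41×34.
t* = 0.41×34/0.59 = 23.63 min.

23.6 min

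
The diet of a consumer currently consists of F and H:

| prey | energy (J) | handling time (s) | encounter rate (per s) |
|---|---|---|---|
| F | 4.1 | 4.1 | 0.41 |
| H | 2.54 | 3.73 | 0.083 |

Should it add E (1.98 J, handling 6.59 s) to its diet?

No

Intake rate on the current diet: R = (0.41×4.1 + 0.083×2.54) / (1 + 0.41×4.1 + 0.083×3.73) = 1.892/2.991 = 0.6326 J/s.
E: E/h = 1.98/6.59 = 0.3005 J/s.
0.3005 < 0.6326, so adding E would lower the average — exclude it.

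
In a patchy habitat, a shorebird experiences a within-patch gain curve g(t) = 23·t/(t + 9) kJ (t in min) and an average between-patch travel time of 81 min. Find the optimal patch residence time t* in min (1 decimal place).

27.0 min

Maximise g(t)/(T+t): set derivative to zero → g'(t)(T+t) = g(t).
g'(t) = 23·9/(t + 9)². Setting 23·9/(t+9)² = 23t/[(t+9)(81+t)] gives 9(81+t) = t(t+9), so t² = 9×81 = 729.
t* = √729 = 27 min.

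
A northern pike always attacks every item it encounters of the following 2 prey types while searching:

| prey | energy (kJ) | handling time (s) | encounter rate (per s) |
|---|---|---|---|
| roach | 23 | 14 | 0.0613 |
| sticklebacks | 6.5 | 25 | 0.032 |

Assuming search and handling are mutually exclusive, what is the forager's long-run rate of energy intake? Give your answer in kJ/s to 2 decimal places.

R = (0.0613×23 + 0.032×6.5) / (1 + 0.0613×14 + 0.032×25) = 1.618/2.658 = 0.6086 kJ/s.

0.61 kJ/s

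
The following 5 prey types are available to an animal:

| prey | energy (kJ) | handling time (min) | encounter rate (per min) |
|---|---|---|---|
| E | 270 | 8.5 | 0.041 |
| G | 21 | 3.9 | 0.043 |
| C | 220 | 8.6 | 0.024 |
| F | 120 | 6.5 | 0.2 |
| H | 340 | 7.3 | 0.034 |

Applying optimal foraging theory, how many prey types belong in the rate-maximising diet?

4

Rank by E/h (kJ/min): H 46.6, E 31.8, C 25.6, F 18.5, G 5.38. Include each in turn until the next type's E/h falls below the running intake rate.
Rate on top 1: 9.261. E: 31.8 > 9.261 → include.
Rate on top 2: 14.17. C: 25.6 > 14.17 → include.
Rate on top 3: 15.48. F: 18.5 > 15.48 → include.
Rate on top 4: 16.73. G: 5.38 < 16.73 → exclude; stop.
Optimal diet: H, E, C, F — 4 of 5 types.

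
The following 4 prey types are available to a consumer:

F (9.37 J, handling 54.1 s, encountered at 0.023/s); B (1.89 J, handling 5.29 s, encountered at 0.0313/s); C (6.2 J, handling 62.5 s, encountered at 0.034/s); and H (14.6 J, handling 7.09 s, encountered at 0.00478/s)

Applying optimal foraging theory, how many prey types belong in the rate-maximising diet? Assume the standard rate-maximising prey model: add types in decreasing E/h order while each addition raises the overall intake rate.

3

E/h in descending order: H 2.06, B 0.357, F 0.173, C 0.0992 J/s. The optimal diet is the largest prefix of this list for which every included type satisfies E_i/h_i > R on the types above it.
Rate on top 1: 0.0675. B: 0.357 > 0.0675 → include.
Rate on top 2: 0.1075. F: 0.173 > 0.1075 → include.
Rate on top 3: 0.141. C: 0.0992 < 0.141 → exclude; stop.
Optimal diet: H, B, F — 3 of 4 types.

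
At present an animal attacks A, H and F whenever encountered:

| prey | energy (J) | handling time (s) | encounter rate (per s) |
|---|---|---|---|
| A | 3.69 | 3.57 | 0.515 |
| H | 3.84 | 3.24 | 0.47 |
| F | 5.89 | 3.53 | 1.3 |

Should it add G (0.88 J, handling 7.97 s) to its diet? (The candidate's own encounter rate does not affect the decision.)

No

Intake rate on the current diet: R = (0.515×3.69 + 0.47×3.84 + 1.3×5.89) / (1 + 0.515×3.57 + 0.47×3.24 + 1.3×3.53) = 11.36/8.95 = 1.269 J/s.
Profitability of G: 0.88/7.97 = 0.1104 J/s.
0.1104 < 1.269, so adding G would lower the average — exclude it.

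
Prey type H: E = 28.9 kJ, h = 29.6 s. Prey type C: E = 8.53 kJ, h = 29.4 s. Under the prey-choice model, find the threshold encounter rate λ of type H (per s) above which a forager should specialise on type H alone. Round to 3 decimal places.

The zero-one rule: include type C iff E₂/h₂ > λE₁/(1+λh₁). Equality gives the switch point.
λE₁h₂ = E₂ + λE₂h₁ ⇒ λ = E₂/(E₁h₂ − E₂h₁) = 8.53/(849.7 − 252.5) = 0.01428 per s.

0.014 per s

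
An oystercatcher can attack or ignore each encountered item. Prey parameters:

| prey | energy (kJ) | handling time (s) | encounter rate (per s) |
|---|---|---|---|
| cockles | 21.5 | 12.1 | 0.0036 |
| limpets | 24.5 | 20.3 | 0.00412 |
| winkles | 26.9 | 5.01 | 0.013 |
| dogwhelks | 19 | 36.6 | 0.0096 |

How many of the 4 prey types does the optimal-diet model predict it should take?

4

E/h in descending order: winkles 5.37, cockles 1.78, limpets 1.21, dogwhelks 0.519 kJ/s. The optimal diet is the largest prefix of this list for which every included type satisfies E_i/h_i > R on the types above it.
Rate on top 1: 0.3283. cockles: 1.78 > 0.3283 → include.
Rate on top 2: 0.3852. limpets: 1.21 > 0.3852 → include.
Rate on top 3: 0.4429. dogwhelks: 0.519 > 0.4429 → include.
Optimal diet: winkles, cockles, limpets, dogwhelks — 4 of 4 types.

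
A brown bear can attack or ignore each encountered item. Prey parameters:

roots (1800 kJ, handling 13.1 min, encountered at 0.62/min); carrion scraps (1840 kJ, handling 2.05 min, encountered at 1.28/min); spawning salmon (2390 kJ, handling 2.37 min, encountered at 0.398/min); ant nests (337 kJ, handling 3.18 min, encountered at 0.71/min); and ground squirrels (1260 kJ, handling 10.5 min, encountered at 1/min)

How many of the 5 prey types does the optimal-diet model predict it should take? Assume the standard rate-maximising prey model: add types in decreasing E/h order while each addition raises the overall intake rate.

Profitabilities (E/h, kJ/min): spawning salmon 1.01e+03, carrion scraps 898, roots 137, ground squirrels 120, ant nests 106. Add prey in this order while the next type's profitability exceeds the intake rate on those already taken.
Rate on top 1: 489.5. carrion scraps: 898 > 489.5 → include.
Rate on top 2: 723.9. roots: 137 < 723.9 → exclude; stop.
Optimal diet: spawning salmon, carrion scraps — 2 of 5 types.

2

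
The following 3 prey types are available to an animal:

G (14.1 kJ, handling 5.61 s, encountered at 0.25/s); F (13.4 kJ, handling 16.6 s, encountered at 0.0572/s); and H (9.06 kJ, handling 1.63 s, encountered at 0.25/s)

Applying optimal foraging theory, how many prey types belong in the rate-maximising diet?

2

E/h in descending order: H 5.56, G 2.51, F 0.807 kJ/s. The optimal diet is the largest prefix of this list for which every included type satisfies E_i/h_i > R on the types above it.
Rate on top 1: 1.609. G: 2.51 > 1.609 → include.
Rate on top 2: 2.06. F: 0.807 < 2.06 → exclude; stop.
Optimal diet: H, G — 2 of 3 types.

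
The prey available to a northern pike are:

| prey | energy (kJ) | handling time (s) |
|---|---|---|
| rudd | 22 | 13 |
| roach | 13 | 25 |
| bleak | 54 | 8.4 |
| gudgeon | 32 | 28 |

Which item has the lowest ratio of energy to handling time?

roach

Profitability E/h (kJ/s): rudd = 22/13 = 1.69, roach = 13/25 = 0.52, bleak = 54/8.4 = 6.43, gudgeon = 32/28 = 1.14.
Ranked: bleak > rudd > gudgeon > roach.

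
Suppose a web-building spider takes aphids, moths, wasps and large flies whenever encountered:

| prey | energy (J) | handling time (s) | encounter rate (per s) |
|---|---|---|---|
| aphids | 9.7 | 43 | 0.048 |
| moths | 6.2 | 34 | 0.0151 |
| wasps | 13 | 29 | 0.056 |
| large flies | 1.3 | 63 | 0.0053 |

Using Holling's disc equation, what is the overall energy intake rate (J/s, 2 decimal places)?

0.23 J/s

R = Σλ_iE_i / (1 + Σλ_ih_i)
Numerator: 0.048×9.7 + 0.0151×6.2 + 0.056×13 + 0.0053×1.3 = 1.294
Denominator: 1 + 0.048×43 + 0.0151×34 + 0.056×29 + 0.0053×63 = 5.535
R = 1.294/5.535 = 0.2338 J/s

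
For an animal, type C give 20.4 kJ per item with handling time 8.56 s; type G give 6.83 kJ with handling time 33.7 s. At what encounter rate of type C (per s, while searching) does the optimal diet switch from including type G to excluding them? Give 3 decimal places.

The zero-one rule: include type G iff E₂/h₂ > λE₁/(1+λh₁). Equality gives the switch point.
λE₁h₂ = E₂ + λE₂h₁ ⇒ λ = E₂/(E₁h₂ − E₂h₁) = 6.83/(687.5 − 58.46) = 0.01086 per s.

0.011 per s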